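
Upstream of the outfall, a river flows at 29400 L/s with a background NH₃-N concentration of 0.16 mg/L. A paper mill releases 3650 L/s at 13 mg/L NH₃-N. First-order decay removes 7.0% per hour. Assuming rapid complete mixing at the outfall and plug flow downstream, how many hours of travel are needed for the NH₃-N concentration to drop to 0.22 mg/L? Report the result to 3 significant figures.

27.2 h

Flow-weighted average: C = (29400·0.1600 + 3650·13.00) / 33050 = 52150/33050 = 1.578 mg/L.
7.0%/h lost → k = −ln(1 − 0.07) = 0.07257 h⁻¹.
1.578·exp(−k·t) = 0.22 → t = ln(1.578/0.22)/k = 97740 s = 27.15 h.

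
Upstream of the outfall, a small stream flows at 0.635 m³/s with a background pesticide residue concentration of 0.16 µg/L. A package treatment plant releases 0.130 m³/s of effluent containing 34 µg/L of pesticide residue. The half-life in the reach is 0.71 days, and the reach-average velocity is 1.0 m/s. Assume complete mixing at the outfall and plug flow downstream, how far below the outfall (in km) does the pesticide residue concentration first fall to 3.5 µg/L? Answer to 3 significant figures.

46.4 km

Conservation of mass: C = (0.6350·0.1600 + 0.1300·34.00) / 0.7650 = 4.522/0.7650 = 5.911 µg/L.
Half-life 0.71 d → k = ln 2 / 0.71 = 0.9763 d⁻¹.
Set 5.911·exp(−k·t) = 3.5 → t = ln(5.911/3.5)/k = 46370 s = 12.88 h.
Distance = v·t = 1.0·46370 = 46370 m = 46.37 km.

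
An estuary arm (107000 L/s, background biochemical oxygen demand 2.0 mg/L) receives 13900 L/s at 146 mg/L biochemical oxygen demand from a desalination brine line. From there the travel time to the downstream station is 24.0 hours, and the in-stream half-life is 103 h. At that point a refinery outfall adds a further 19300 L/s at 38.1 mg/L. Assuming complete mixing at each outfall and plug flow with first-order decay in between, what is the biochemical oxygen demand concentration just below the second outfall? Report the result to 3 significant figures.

18.9 mg/L

After mixing, C = (107000·2.000 + 13900·146.0) / 120900 = 2243000/120900 = 18.56 mg/L; combined flow 120900 L/s.
Half-life 103 h → k = ln 2 / 103 = 0.006730 h⁻¹ = 0.1615 d⁻¹.
After decay, C = 18.56 × e^(−kt) = 18.56 × 0.8509 = 15.79 mg/L.
Second outfall: C = (120900·15.79 + 19300·38.10)/140200 = 18.86 mg/L.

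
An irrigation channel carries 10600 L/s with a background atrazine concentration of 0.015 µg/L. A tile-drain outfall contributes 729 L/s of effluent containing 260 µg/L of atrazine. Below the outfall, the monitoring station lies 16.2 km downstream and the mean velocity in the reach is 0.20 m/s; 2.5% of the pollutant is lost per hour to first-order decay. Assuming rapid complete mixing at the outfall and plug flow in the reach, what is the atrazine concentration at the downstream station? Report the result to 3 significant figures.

Flow-weighted average: C = (10600·0.01500 + 729.0·260.0) / 11330 = 189700/11330 = 16.74 µg/L.
Travel time t = 16.2·1000 / 0.20 = 81000 s = 22.50 h.
2.5%/h lost → k = −ln(1 − 0.025) = 0.02532 h⁻¹.
First-order decay: C = 16.74·exp(−k·t) = 16.74·0.5657 = 9.473 µg/L.

9.47 µg/L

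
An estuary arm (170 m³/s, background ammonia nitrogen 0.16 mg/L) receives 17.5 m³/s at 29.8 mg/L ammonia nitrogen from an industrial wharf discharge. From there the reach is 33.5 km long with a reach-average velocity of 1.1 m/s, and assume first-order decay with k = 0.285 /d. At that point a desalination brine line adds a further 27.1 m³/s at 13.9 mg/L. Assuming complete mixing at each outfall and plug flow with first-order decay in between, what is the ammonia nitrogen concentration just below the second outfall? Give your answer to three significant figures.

Flow-weighted average: C = (170.0·0.1600 + 17.50·29.80) / 187.5 = 548.7/187.5 = 2.926 mg/L; combined flow 187.5 m³/s.
Travel time t = 33.5·1000 / 1.1 = 30450 s = 8.460 h.
Applying C = C₀e^(−kt): 2.926 × 0.9044 = 2.647 mg/L.
Second outfall: C = (187.5·2.647 + 27.10·13.90)/214.6 = 4.068 mg/L.

4.07 mg/L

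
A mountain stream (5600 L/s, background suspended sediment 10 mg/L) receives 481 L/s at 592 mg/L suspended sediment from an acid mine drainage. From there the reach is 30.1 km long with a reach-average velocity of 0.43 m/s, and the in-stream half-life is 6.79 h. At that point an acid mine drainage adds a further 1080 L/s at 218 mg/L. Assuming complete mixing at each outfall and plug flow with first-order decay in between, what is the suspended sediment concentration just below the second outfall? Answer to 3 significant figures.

Conservation of mass: C = (5600·10.00 + 481.0·592.0) / 6081 = 340800/6081 = 56.04 mg/L; combined flow 6081 L/s.
Travel time t = 30.1·1000 / 0.43 = 70000 s = 19.44 h.
Half-life 6.79 h → k = ln 2 / 6.79 = 0.1021 h⁻¹ = 2.450 d⁻¹.
Decay over the reach: 56.04·exp(−kt) = 56.04·0.1374 = 7.699 mg/L.
At the second outfall, C = (6081·7.699 + 1080·218.0) / (6081 + 1080) = 39.42 mg/L.

39.4 mg/L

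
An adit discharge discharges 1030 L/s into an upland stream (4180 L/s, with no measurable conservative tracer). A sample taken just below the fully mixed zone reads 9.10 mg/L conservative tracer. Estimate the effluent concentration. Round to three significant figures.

Mass balance: 4180·0 + 1030·Cₑ = 5210·9.100
→ Cₑ = (5210·9.100 − 4180·0) / 1030 = 46.03 mg/L.

46.0 mg/L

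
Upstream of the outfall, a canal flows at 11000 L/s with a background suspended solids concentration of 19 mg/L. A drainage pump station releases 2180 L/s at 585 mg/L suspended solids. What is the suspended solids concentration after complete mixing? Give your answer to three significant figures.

Flow-weighted average: C = (11000·19.00 + 2180·585.0) / 13180 = 1484000/13180 = 112.6 mg/L.

113 mg/L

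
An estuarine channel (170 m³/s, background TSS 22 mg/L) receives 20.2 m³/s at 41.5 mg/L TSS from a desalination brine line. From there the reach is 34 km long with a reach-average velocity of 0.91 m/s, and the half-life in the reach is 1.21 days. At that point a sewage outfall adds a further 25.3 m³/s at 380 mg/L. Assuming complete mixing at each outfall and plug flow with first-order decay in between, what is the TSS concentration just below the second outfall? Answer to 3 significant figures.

Mass balance: C = (170.0·22.00 + 20.20·41.50) / 190.2 = 4578/190.2 = 24.07 mg/L; combined flow 190.2 m³/s.
Travel time t = 34·1000 / 0.91 = 37360 s = 10.38 h.
Half-life 1.21 d → k = ln 2 / 1.21 = 0.5728 d⁻¹.
Applying C = C₀e^(−kt): 24.07 × 0.7806 = 18.79 mg/L.
Second outfall: C = (190.2·18.79 + 25.30·380.0)/215.5 = 61.20 mg/L.

61.2 mg/L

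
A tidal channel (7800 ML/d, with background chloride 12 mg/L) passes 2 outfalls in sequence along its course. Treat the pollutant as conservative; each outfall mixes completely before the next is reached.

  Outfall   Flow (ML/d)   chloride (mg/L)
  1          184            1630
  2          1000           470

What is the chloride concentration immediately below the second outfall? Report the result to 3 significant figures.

96.1 mg/L

Below outfall 1: Q → 7984 ML/d, C = (7800·12.00 + 184.0·1630)/7984 = 49.29 mg/L.
Below outfall 2: Q → 8984 ML/d, C = (7984·49.29 + 1000·470.0)/8984 = 96.12 mg/L.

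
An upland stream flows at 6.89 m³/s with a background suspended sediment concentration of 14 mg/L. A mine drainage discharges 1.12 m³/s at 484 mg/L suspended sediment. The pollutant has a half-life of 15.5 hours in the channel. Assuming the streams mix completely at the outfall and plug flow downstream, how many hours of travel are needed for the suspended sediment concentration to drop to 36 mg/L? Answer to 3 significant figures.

17.8 h

Mass balance: C = (6.890·14.00 + 1.120·484.0) / 8.010 = 638.5/8.010 = 79.72 mg/L.
Half-life 15.5 h → k = ln 2 / 15.5 = 0.04472 h⁻¹ = 1.073 d⁻¹.
79.72·exp(−k·t) = 36 → t = ln(79.72/36)/k = 64000 s = 17.78 h.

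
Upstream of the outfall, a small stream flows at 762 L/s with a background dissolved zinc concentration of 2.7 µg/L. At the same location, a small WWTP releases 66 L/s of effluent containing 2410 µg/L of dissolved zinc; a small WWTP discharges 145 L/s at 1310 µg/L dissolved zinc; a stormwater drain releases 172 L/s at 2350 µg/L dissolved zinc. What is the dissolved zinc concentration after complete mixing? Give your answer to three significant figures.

660 µg/L

Flow-weighted average: C = (762.0·2.700 + 66.00·2410 + 145.0·1310 + 172.0·2350) / 1145 = 755300/1145 = 659.6 µg/L.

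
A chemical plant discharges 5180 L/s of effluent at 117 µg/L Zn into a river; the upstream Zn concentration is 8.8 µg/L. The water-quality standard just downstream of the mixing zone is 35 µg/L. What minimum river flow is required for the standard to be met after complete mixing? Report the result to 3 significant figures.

Set C_mix = 35: (Q·8.800 + 5180·117.0) / (Q + 5180) = 35
→ Q = 5180·(117.0 − 35)/(35 − 8.800) = 16210 L/s.

16200 L/s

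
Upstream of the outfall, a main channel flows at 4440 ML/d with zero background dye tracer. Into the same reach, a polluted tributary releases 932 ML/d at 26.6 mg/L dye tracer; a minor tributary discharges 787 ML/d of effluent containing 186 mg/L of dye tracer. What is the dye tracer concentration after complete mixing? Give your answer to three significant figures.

Mixed concentration C = ΣQC/ΣQ = (4440·0 + 932.0·26.60 + 787.0·186.0) / 6159 = 171200/6159 = 27.79 mg/L.

27.8 mg/L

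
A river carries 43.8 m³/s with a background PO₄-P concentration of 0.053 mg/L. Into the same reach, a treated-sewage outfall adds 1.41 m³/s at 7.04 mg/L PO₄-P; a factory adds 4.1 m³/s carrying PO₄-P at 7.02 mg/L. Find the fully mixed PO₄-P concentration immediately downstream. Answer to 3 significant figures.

Flow-weighted average: C = (43.80·0.05300 + 1.410·7.040 + 4.100·7.020) / 49.31 = 41.03/49.31 = 0.8321 mg/L.

0.832 mg/L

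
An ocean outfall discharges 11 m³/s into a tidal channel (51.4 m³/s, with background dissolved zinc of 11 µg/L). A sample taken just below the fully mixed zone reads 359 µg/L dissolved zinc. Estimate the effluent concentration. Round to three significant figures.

Mass balance: 51.40·11.00 + 11.00·Cₑ = 62.40·359.0
→ Cₑ = (62.40·359.0 − 51.40·11.00) / 11.00 = 1985 µg/L.

1990 µg/L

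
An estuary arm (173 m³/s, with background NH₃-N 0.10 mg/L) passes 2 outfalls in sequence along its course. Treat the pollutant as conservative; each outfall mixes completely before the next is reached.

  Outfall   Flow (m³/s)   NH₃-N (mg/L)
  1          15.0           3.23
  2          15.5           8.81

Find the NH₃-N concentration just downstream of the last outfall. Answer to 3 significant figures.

0.994 mg/L

Below outfall 1: Q → 188.0 m³/s, C = (173.0·0.1000 + 15.00·3.230)/188.0 = 0.3497 mg/L.
Below outfall 2: Q → 203.5 m³/s, C = (188.0·0.3497 + 15.50·8.810)/203.5 = 0.9941 mg/L.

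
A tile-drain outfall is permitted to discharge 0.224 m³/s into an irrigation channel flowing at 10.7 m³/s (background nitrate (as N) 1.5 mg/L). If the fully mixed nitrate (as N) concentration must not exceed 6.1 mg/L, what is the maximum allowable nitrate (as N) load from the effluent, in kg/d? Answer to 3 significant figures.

Mass balance at the limit: 10.70·1.500 + 0.2240·Cₑ = 10.92·6.1 → Cₑ = 225.8 mg/L.
Load = 0.2240 m³/s × 225.8 g/m³ × 86 400 s/d = 4371 kg/d.

4370 kg/d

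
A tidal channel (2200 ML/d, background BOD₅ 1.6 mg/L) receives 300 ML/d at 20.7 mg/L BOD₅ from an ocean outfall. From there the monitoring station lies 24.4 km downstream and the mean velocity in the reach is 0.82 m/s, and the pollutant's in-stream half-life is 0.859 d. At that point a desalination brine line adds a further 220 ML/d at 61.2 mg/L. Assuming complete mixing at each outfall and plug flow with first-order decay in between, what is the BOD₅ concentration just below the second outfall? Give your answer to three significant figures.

After mixing, C = (2200·1.600 + 300.0·20.70) / 2500 = 9730/2500 = 3.892 mg/L; combined flow 2500 ML/d.
Travel time t = 24.4·1000 / 0.82 = 29760 s = 8.266 h.
Half-life 0.859 d → k = ln 2 / 0.859 = 0.8069 d⁻¹.
After decay, C = 3.892 × e^(−kt) = 3.892 × 0.7574 = 2.948 mg/L.
Second outfall: C = (2500·2.948 + 220.0·61.20)/2720 = 7.659 mg/L.

7.66 mg/L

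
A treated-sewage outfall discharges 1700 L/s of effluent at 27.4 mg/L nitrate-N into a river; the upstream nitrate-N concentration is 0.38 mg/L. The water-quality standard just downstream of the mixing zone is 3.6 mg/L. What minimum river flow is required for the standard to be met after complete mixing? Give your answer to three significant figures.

Set C_mix = 3.6: (Q·0.3800 + 1700·27.40) / (Q + 1700) = 3.6
→ Q = 1700·(27.40 − 3.6)/(3.6 − 0.3800) = 12570 L/s.

12600 L/s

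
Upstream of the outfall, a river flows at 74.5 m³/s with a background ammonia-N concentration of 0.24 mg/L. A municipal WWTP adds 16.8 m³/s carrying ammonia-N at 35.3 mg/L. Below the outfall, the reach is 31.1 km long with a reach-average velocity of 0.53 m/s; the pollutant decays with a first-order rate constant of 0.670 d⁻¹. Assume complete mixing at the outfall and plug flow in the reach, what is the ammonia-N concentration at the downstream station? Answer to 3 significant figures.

4.25 mg/L

Flow-weighted average: C = (74.50·0.2400 + 16.80·35.30) / 91.30 = 610.9/91.30 = 6.691 mg/L.
Travel time t = 31.1·1000 / 0.53 = 58680 s = 16.30 h.
After decay, C = 6.691 × e^(−kt) = 6.691 × 0.6344 = 4.245 mg/L.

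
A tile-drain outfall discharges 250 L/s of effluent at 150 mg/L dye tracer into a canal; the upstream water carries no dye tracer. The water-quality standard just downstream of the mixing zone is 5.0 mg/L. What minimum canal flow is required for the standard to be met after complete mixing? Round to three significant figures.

Set C_mix = 5.0: (Q·0 + 250.0·150.0) / (Q + 250.0) = 5.0
→ Q = 250.0·(150.0 − 5.0)/(5.0 − 0) = 7250 L/s.

7250 L/s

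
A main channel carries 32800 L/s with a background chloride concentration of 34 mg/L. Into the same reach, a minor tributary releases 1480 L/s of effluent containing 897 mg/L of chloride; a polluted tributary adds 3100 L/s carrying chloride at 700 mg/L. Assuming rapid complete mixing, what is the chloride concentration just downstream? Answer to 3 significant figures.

Flow-weighted average: C = (32800·34.00 + 1480·897.0 + 3100·700.0) / 37380 = 4613000/37380 = 123.4 mg/L.

123 mg/L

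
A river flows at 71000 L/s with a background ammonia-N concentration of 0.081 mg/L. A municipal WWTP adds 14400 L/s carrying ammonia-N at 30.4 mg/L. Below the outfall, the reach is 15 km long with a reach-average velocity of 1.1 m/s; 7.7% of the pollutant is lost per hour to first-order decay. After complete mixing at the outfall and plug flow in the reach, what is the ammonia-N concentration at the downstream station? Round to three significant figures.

3.83 mg/L

Flow-weighted average: C = (71000·0.08100 + 14400·30.40) / 85400 = 443500/85400 = 5.193 mg/L.
Travel time t = 15·1000 / 1.1 = 13640 s = 3.788 h.
7.7%/h lost → k = −ln(1 − 0.077) = 0.08013 h⁻¹.
Applying C = C₀e^(−kt): 5.193 × 0.7382 = 3.834 mg/L.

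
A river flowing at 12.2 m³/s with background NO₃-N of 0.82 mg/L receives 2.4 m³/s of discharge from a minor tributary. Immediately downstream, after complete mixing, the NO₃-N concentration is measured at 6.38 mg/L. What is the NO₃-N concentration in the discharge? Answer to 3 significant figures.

34.6 mg/L

Mass balance: 12.20·0.8200 + 2.400·Cₑ = 14.60·6.380
→ Cₑ = (14.60·6.380 − 12.20·0.8200) / 2.400 = 34.64 mg/L.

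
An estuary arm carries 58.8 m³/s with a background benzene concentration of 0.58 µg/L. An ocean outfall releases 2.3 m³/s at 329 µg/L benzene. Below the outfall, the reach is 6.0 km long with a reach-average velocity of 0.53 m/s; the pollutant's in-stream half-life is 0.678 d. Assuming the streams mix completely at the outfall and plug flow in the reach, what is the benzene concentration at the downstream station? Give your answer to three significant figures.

11.3 µg/L

Conservation of mass: C = (58.80·0.5800 + 2.300·329.0) / 61.10 = 790.8/61.10 = 12.94 µg/L.
Travel time t = 6.0·1000 / 0.53 = 11320 s = 3.145 h.
Half-life 0.678 d → k = ln 2 / 0.678 = 1.022 d⁻¹.
After decay, C = 12.94 × e^(−kt) = 12.94 × 0.8746 = 11.32 µg/L.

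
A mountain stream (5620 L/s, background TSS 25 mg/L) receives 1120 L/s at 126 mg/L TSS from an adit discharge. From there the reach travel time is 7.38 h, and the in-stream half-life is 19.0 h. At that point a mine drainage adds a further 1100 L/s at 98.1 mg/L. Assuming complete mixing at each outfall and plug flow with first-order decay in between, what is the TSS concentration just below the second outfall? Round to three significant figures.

41.2 mg/L

Mass balance: C = (5620·25.00 + 1120·126.0) / 6740 = 281600/6740 = 41.78 mg/L; combined flow 6740 L/s.
Half-life 19.0 h → k = ln 2 / 19.0 = 0.03648 h⁻¹ = 0.8756 d⁻¹.
Decay over the reach: 41.78·exp(−kt) = 41.78·0.7640 = 31.92 mg/L.
Second outfall: C = (6740·31.92 + 1100·98.10)/7840 = 41.21 mg/L.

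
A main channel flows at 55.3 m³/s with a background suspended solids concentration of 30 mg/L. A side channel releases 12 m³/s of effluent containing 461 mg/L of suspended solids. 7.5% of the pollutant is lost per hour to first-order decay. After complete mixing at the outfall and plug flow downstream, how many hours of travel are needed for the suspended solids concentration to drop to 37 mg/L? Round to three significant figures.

After mixing, C = (55.30·30.00 + 12.00·461.0) / 67.30 = 7191/67.30 = 106.8 mg/L.
7.5%/h lost → k = −ln(1 − 0.075) = 0.07796 h⁻¹.
106.8·exp(−k·t) = 37 → t = ln(106.8/37)/k = 48970 s = 13.60 h.

13.6 h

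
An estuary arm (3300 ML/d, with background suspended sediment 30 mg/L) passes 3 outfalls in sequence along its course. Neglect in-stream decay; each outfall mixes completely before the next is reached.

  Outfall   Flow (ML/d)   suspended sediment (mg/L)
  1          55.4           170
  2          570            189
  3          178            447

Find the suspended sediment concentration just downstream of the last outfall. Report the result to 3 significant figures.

72.1 mg/L

After outfall 1: Q = 3300 + 55.40 = 3355 ML/d; C = (3300·30.00 + 55.40·170.0)/3355 = 32.31 mg/L.
After outfall 2: Q = 3355 + 570.0 = 3925 ML/d; C = (3355·32.31 + 570.0·189.0)/3925 = 55.06 mg/L.
After outfall 3: Q = 3925 + 178.0 = 4103 ML/d; C = (3925·55.06 + 178.0·447.0)/4103 = 72.07 mg/L.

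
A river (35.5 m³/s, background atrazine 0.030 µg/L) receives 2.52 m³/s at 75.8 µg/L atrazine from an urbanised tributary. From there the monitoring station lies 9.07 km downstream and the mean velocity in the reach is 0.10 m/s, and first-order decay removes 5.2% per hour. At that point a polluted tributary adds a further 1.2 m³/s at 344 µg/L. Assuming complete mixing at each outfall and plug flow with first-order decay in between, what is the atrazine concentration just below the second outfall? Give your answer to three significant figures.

11.8 µg/L

Mixed concentration C = ΣQC/ΣQ = (35.50·0.03000 + 2.520·75.80) / 38.02 = 192.1/38.02 = 5.052 µg/L; combined flow 38.02 m³/s.
Travel time t = 9.07·1000 / 0.10 = 90700 s = 25.19 h.
5.2%/h lost → k = −ln(1 − 0.052) = 0.05340 h⁻¹.
Applying C = C₀e^(−kt): 5.052 × 0.2604 = 1.316 µg/L.
At the second outfall, C = (38.02·1.316 + 1.200·344.0) / (38.02 + 1.200) = 11.80 µg/L.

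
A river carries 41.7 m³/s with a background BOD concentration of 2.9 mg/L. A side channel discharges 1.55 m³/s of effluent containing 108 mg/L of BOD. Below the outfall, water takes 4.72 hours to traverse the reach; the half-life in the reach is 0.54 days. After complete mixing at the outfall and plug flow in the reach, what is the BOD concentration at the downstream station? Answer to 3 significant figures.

Conservation of mass: C = (41.70·2.900 + 1.550·108.0) / 43.25 = 288.3/43.25 = 6.667 mg/L.
Half-life 0.54 d → k = ln 2 / 0.54 = 1.284 d⁻¹.
After decay, C = 6.667 × e^(−kt) = 6.667 × 0.7769 = 5.179 mg/L.

5.18 mg/L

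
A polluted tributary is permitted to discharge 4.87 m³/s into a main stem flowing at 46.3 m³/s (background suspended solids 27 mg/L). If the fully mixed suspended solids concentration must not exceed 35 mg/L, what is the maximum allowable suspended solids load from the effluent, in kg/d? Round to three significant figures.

Mass balance at the limit: 46.30·27.00 + 4.870·Cₑ = 51.17·35 → Cₑ = 111.1 mg/L.
Load = 4.870 m³/s × 111.1 g/m³ × 86 400 s/d = 46730 kg/d.

46700 kg/d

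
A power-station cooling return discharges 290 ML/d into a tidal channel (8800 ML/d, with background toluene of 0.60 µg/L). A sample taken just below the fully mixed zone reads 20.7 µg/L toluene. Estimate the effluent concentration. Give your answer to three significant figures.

631 µg/L

Mass balance: 8800·0.6000 + 290.0·Cₑ = 9090·20.70
→ Cₑ = (9090·20.70 − 8800·0.6000) / 290.0 = 630.6 µg/L.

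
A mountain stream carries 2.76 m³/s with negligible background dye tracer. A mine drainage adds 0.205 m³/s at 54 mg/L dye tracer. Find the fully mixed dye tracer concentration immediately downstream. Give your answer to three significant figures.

Mixed concentration C = ΣQC/ΣQ = (2.760·0 + 0.2050·54.00) / 2.965 = 11.07/2.965 = 3.734 mg/L.

3.73 mg/L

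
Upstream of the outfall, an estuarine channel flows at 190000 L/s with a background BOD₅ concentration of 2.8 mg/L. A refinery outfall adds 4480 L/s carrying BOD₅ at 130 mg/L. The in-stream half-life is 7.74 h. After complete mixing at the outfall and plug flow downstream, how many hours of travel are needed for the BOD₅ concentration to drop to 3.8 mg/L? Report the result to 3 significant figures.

Mass balance: C = (190000·2.800 + 4480·130.0) / 194500 = 1114000/194500 = 5.730 mg/L.
Half-life 7.74 h → k = ln 2 / 7.74 = 0.08955 h⁻¹ = 2.149 d⁻¹.
5.730·exp(−k·t) = 3.8 → t = ln(5.730/3.8)/k = 16510 s = 4.587 h.

4.59 h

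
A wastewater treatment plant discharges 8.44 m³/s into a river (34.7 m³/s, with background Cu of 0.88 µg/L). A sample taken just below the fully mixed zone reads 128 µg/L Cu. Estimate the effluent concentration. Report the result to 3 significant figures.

Mass balance: 34.70·0.8800 + 8.440·Cₑ = 43.14·128.0
→ Cₑ = (43.14·128.0 − 34.70·0.8800) / 8.440 = 650.6 µg/L.

651 µg/L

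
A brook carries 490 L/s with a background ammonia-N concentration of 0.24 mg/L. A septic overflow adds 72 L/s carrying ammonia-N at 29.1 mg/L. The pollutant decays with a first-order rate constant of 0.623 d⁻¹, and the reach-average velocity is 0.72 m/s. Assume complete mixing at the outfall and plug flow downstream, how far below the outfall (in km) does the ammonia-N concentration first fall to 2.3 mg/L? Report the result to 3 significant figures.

After mixing, C = (490.0·0.2400 + 72.00·29.10) / 562.0 = 2213/562.0 = 3.937 mg/L.
Set 3.937·exp(−k·t) = 2.3 → t = ln(3.937/2.3)/k = 74560 s = 20.71 h.
Distance = v·t = 0.72·74560 = 53680 m = 53.68 km.

53.7 km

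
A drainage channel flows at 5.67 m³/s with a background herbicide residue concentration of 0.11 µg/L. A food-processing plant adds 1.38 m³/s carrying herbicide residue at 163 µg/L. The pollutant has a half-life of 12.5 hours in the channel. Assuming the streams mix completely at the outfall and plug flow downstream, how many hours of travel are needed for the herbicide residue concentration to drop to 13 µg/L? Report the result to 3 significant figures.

Flow-weighted average: C = (5.670·0.1100 + 1.380·163.0) / 7.050 = 225.6/7.050 = 31.99 µg/L.
Half-life 12.5 h → k = ln 2 / 12.5 = 0.05545 h⁻¹ = 1.331 d⁻¹.
31.99·exp(−k·t) = 13 → t = ln(31.99/13)/k = 58470 s = 16.24 h.

16.2 h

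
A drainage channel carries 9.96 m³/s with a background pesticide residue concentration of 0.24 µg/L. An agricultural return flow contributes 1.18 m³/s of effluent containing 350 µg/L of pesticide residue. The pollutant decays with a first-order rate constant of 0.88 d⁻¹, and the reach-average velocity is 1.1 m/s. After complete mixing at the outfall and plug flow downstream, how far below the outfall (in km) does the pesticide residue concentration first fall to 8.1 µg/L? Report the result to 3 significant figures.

165 km

Flow-weighted average: C = (9.960·0.2400 + 1.180·350.0) / 11.14 = 415.4/11.14 = 37.29 µg/L.
Set 37.29·exp(−k·t) = 8.1 → t = ln(37.29/8.1)/k = 149900 s = 41.64 h.
Distance = v·t = 1.1·149900 = 164900 m = 164.9 km.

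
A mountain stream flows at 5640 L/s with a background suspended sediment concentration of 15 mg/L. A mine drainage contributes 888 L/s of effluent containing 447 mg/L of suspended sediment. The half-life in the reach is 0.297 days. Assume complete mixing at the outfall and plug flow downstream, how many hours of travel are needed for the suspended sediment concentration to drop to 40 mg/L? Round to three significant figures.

Mass balance: C = (5640·15.00 + 888.0·447.0) / 6528 = 481500/6528 = 73.76 mg/L.
Half-life 0.297 d → k = ln 2 / 0.297 = 2.334 d⁻¹.
73.76·exp(−k·t) = 40 → t = ln(73.76/40)/k = 22660 s = 6.294 h.

6.29 h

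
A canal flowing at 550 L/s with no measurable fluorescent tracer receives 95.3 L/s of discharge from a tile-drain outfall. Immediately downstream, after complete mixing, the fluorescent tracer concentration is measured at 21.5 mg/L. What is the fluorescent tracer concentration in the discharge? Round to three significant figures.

Mass balance: 550.0·0 + 95.30·Cₑ = 645.3·21.50
→ Cₑ = (645.3·21.50 − 550.0·0) / 95.30 = 145.6 mg/L.

146 mg/L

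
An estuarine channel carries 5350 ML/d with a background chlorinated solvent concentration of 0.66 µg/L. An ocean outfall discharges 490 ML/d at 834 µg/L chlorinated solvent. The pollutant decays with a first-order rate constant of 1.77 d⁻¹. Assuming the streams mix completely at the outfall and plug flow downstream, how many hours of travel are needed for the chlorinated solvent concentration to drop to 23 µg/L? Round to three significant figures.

Flow-weighted average: C = (5350·0.6600 + 490.0·834.0) / 5840 = 412200/5840 = 70.58 µg/L.
70.58·exp(−k·t) = 23 → t = ln(70.58/23)/k = 54730 s = 15.20 h.

15.2 h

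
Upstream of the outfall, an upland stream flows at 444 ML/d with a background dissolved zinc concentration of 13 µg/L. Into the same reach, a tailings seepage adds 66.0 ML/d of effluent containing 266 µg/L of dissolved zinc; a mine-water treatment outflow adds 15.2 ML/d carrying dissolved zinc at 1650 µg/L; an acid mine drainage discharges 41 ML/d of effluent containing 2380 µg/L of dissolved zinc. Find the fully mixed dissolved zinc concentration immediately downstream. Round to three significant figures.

Flow-weighted average: C = (444.0·13.00 + 66.00·266.0 + 15.20·1650 + 41.00·2380) / 566.2 = 146000/566.2 = 257.8 µg/L.

258 µg/L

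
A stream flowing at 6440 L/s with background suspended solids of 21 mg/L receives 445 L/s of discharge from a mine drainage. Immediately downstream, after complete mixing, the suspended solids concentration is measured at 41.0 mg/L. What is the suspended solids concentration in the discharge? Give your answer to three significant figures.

Mass balance: 6440·21.00 + 445.0·Cₑ = 6885·41.00
→ Cₑ = (6885·41.00 − 6440·21.00) / 445.0 = 330.4 mg/L.

330 mg/L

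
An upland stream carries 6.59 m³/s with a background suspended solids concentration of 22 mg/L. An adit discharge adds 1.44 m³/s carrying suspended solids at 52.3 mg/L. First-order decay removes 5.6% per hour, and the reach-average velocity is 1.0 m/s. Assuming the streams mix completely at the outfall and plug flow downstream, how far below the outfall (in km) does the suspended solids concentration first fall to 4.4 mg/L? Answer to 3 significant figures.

114 km

Conservation of mass: C = (6.590·22.00 + 1.440·52.30) / 8.030 = 220.3/8.030 = 27.43 mg/L.
5.6%/h lost → k = −ln(1 − 0.056) = 0.05763 h⁻¹.
Set 27.43·exp(−k·t) = 4.4 → t = ln(27.43/4.4)/k = 114300 s = 31.76 h.
Distance = v·t = 1.0·114300 = 114300 m = 114.3 km.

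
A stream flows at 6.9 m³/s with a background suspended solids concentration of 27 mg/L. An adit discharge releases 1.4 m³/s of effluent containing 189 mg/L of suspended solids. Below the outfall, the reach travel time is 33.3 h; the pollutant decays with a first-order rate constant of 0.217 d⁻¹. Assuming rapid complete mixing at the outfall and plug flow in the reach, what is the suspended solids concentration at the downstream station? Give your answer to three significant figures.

Mass balance: C = (6.900·27.00 + 1.400·189.0) / 8.300 = 450.9/8.300 = 54.33 mg/L.
First-order decay: C = 54.33·exp(−k·t) = 54.33·0.7400 = 40.20 mg/L.

40.2 mg/L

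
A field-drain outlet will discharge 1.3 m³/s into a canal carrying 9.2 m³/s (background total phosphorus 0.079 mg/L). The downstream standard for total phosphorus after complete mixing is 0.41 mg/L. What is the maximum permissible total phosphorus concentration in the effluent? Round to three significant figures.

At the limit, (Qr·Cr + Qe·Cₑ)/(Qr + Qe) = 0.41:
Cₑ = (10.50·0.41 − 9.200·0.07900) / 1.300 = 2.752 mg/L.

2.75 mg/L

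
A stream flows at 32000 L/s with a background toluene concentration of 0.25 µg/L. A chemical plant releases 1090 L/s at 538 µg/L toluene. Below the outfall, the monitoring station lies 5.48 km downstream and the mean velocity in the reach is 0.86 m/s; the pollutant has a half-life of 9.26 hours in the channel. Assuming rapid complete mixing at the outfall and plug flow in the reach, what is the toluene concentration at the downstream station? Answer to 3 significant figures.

Mass balance: C = (32000·0.2500 + 1090·538.0) / 33090 = 594400/33090 = 17.96 µg/L.
Travel time t = 5.48·1000 / 0.86 = 6372 s = 1.770 h.
Half-life 9.26 h → k = ln 2 / 9.26 = 0.07485 h⁻¹ = 1.796 d⁻¹.
Applying C = C₀e^(−kt): 17.96 × 0.8759 = 15.73 µg/L.

15.7 µg/L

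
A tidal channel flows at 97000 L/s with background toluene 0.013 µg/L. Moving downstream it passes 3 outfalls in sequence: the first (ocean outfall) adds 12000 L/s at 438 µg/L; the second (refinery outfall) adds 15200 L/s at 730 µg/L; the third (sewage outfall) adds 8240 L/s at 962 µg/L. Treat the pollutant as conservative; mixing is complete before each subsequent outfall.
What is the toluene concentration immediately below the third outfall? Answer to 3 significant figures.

183 µg/L

Below outfall 1: Q → 109000 L/s, C = (97000·0.01300 + 12000·438.0)/109000 = 48.23 µg/L.
Below outfall 2: Q → 124200 L/s, C = (109000·48.23 + 15200·730.0)/124200 = 131.7 µg/L.
Below outfall 3: Q → 132400 L/s, C = (124200·131.7 + 8240·962.0)/132400 = 183.3 µg/L.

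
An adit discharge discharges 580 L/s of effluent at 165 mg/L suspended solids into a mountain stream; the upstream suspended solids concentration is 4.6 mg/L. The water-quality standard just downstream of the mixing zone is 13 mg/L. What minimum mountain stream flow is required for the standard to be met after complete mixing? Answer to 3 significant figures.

Set C_mix = 13: (Q·4.600 + 580.0·165.0) / (Q + 580.0) = 13
→ Q = 580.0·(165.0 − 13)/(13 − 4.600) = 10500 L/s.

10500 L/s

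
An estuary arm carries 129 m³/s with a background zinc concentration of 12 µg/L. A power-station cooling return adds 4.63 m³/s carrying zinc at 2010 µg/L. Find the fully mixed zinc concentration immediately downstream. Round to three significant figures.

81.2 µg/L

Mixed concentration C = ΣQC/ΣQ = (129.0·12.00 + 4.630·2010) / 133.6 = 10850/133.6 = 81.23 µg/L.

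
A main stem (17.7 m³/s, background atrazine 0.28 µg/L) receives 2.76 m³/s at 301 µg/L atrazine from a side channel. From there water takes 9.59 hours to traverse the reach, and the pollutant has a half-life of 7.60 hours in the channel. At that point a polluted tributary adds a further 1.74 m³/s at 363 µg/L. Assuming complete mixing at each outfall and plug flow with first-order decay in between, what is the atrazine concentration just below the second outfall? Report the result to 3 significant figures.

Mass balance: C = (17.70·0.2800 + 2.760·301.0) / 20.46 = 835.7/20.46 = 40.85 µg/L; combined flow 20.46 m³/s.
Half-life 7.60 h → k = ln 2 / 7.60 = 0.09120 h⁻¹ = 2.189 d⁻¹.
After decay, C = 40.85 × e^(−kt) = 40.85 × 0.4170 = 17.03 µg/L.
Second outfall: C = (20.46·17.03 + 1.740·363.0)/22.20 = 44.15 µg/L.

44.1 µg/L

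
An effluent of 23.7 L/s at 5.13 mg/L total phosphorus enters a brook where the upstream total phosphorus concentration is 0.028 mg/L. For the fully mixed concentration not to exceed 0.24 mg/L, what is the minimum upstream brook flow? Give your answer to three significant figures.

547 L/s

Set C_mix = 0.24: (Q·0.02800 + 23.70·5.130) / (Q + 23.70) = 0.24
→ Q = 23.70·(5.130 − 0.24)/(0.24 − 0.02800) = 546.7 L/s.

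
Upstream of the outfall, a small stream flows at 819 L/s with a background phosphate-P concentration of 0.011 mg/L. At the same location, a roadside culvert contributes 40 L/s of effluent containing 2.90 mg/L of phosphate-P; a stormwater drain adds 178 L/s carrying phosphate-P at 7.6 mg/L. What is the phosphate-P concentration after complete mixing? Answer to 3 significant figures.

1.43 mg/L

Flow-weighted average: C = (819.0·0.01100 + 40.00·2.900 + 178.0·7.600) / 1037 = 1478/1037 = 1.425 mg/L.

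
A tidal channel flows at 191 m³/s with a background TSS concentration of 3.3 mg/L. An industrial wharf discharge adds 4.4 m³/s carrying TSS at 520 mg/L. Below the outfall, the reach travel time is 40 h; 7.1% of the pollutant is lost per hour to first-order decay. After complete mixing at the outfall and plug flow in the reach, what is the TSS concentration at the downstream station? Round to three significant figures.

Mixed concentration C = ΣQC/ΣQ = (191.0·3.300 + 4.400·520.0) / 195.4 = 2918/195.4 = 14.94 mg/L.
7.1%/h lost → k = −ln(1 − 0.071) = 0.07365 h⁻¹.
First-order decay: C = 14.94·exp(−k·t) = 14.94·0.05256 = 0.7849 mg/L.

0.785 mg/L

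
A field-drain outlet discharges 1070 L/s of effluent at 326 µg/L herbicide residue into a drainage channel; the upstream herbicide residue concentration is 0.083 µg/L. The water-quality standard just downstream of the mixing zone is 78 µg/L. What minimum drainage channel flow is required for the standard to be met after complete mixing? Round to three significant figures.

3410 L/s

Set C_mix = 78: (Q·0.08300 + 1070·326.0) / (Q + 1070) = 78
→ Q = 1070·(326.0 − 78)/(78 − 0.08300) = 3406 L/s.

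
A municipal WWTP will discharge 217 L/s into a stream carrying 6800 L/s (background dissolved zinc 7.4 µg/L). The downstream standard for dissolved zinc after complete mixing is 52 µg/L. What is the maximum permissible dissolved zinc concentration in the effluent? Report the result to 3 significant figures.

1450 µg/L

At the limit, (Qr·Cr + Qe·Cₑ)/(Qr + Qe) = 52:
Cₑ = (7017·52 − 6800·7.400) / 217.0 = 1450 µg/L.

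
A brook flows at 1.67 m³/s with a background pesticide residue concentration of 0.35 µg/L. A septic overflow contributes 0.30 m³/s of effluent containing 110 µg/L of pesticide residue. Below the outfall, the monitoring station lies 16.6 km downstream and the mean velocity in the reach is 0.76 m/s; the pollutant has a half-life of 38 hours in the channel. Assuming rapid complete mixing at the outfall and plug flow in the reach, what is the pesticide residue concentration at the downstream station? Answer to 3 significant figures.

Flow-weighted average: C = (1.670·0.3500 + 0.3000·110.0) / 1.970 = 33.58/1.970 = 17.05 µg/L.
Travel time t = 16.6·1000 / 0.76 = 21840 s = 6.067 h.
Half-life 38 h → k = ln 2 / 38 = 0.01824 h⁻¹ = 0.4378 d⁻¹.
Decay over the reach: 17.05·exp(−kt) = 17.05·0.8952 = 15.26 µg/L.

15.3 µg/L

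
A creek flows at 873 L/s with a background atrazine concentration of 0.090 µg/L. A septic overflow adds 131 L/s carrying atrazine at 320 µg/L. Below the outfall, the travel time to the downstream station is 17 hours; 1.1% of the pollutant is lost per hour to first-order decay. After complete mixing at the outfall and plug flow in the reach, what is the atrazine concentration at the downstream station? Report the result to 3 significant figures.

Flow-weighted average: C = (873.0·0.09000 + 131.0·320.0) / 1004 = 42000/1004 = 41.83 µg/L.
1.1%/h lost → k = −ln(1 − 0.011) = 0.01106 h⁻¹.
First-order decay: C = 41.83·exp(−k·t) = 41.83·0.8286 = 34.66 µg/L.

34.7 µg/L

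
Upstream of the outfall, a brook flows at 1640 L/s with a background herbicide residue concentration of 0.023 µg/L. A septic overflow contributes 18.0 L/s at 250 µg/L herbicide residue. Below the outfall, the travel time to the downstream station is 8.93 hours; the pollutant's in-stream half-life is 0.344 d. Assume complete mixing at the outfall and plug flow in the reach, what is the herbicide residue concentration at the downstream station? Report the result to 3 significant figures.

Mixed concentration C = ΣQC/ΣQ = (1640·0.02300 + 18.00·250.0) / 1658 = 4538/1658 = 2.737 µg/L.
Half-life 0.344 d → k = ln 2 / 0.344 = 2.015 d⁻¹.
After decay, C = 2.737 × e^(−kt) = 2.737 × 0.4725 = 1.293 µg/L.

1.29 µg/L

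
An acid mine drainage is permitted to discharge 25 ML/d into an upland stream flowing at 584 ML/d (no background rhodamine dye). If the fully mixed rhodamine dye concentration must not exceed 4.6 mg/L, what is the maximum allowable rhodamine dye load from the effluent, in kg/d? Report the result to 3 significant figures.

Mass balance at the limit: 584.0·0 + 25.00·Cₑ = 609.0·4.6 → Cₑ = 112.1 mg/L.
25.00 ML/d = 0.2894 m³/s. Load = 0.2894 m³/s × 112.1 g/m³ × 86 400 s/d = 2801 kg/d.

2800 kg/d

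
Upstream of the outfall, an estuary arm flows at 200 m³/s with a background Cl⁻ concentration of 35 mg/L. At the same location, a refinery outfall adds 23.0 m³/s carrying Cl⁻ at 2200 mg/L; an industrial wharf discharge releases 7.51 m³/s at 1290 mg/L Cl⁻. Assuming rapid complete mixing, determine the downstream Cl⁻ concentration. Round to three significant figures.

292 mg/L

Conservation of mass: C = (200.0·35.00 + 23.00·2200 + 7.510·1290) / 230.5 = 67290/230.5 = 291.9 mg/L.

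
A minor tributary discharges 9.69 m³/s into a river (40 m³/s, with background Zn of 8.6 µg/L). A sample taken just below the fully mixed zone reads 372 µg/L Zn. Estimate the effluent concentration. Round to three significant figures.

1870 µg/L

Mass balance: 40.00·8.600 + 9.690·Cₑ = 49.69·372.0
→ Cₑ = (49.69·372.0 − 40.00·8.600) / 9.690 = 1872 µg/L.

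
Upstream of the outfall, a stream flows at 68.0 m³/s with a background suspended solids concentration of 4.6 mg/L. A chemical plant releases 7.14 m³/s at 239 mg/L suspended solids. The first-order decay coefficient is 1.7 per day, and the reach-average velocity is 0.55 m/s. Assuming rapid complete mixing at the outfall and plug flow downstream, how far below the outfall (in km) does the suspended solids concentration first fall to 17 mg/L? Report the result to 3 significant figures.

12.8 km

Mixed concentration C = ΣQC/ΣQ = (68.00·4.600 + 7.140·239.0) / 75.14 = 2019/75.14 = 26.87 mg/L.
Set 26.87·exp(−k·t) = 17 → t = ln(26.87/17)/k = 23270 s = 6.465 h.
Distance = v·t = 0.55·23270 = 12800 m = 12.80 km.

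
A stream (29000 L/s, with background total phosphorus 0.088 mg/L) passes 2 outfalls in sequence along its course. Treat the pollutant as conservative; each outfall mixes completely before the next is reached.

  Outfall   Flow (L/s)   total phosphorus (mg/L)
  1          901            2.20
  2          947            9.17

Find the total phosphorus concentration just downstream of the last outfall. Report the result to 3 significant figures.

0.428 mg/L

Outfall 1: combined Q = 29900 L/s; C = (29000·0.08800 + 901.0·2.200)/29900 = 0.1516 mg/L.
Outfall 2: combined Q = 30850 L/s; C = (29900·0.1516 + 947.0·9.170)/30850 = 0.4285 mg/L.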